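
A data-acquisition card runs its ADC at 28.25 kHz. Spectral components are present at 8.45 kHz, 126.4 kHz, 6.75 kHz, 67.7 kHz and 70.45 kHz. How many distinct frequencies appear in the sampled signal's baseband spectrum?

fs/2 = 14.125 kHz.
8.45 kHz ≤ fs/2 = 14.125 kHz, passes unchanged.
126.4 kHz mod fs = 13.4 kHz.
13.4 kHz ≤ fs/2 = 14.125 kHz, appears at 13.4 kHz.
6.75 kHz ≤ fs/2 = 14.125 kHz, passes unchanged.
67.7 kHz mod fs = 11.2 kHz.
11.2 kHz ≤ fs/2 = 14.125 kHz, appears at 11.2 kHz.
70.45 kHz mod fs = 13.95 kHz.
13.95 kHz ≤ fs/2 = 14.125 kHz, appears at 13.95 kHz.
Distinct values: {6.75 kHz, 8.45 kHz, 11.2 kHz, 13.4 kHz, 13.95 kHz} → 5.

5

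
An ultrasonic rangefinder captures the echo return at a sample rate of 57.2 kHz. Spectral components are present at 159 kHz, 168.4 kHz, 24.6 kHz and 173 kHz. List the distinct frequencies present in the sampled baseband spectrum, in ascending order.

1.4 kHz, 3.2 kHz, 12.6 kHz, 24.6 kHz

fs/2 = 28.6 kHz.
159 kHz mod fs = 44.6 kHz.
44.6 kHz > fs/2 = 28.6 kHz, folds to fs − 44.6 kHz = 12.6 kHz.
168.4 kHz mod fs = 54 kHz.
54 kHz > fs/2 = 28.6 kHz, folds to fs − 54 kHz = 3.2 kHz.
24.6 kHz ≤ fs/2 = 28.6 kHz, passes unchanged.
173 kHz mod fs = 1.4 kHz.
1.4 kHz ≤ fs/2 = 28.6 kHz, appears at 1.4 kHz.
Distinct values: {1.4 kHz, 3.2 kHz, 12.6 kHz, 24.6 kHz}.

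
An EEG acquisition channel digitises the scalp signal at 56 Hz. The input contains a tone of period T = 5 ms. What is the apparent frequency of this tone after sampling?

T = 5 ms → f = 1/T = 200 Hz.
200 Hz mod fs = 32 Hz.
32 Hz > fs/2 = 28 Hz, folds to fs − 32 Hz = 24 Hz.

24 Hz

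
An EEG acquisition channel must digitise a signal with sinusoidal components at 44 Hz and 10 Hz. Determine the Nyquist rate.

Highest-frequency component: 44 Hz.
Nyquist rate = 2 × 44 Hz = 88 Hz.

88 Hz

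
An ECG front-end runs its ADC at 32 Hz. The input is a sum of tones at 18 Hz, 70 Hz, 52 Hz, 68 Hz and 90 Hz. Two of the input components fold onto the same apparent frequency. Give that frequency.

fs/2 = 16 Hz.
18 Hz > fs/2 = 16 Hz, folds to fs − 18 Hz = 14 Hz.
70 Hz mod fs = 6 Hz.
6 Hz ≤ fs/2 = 16 Hz, appears at 6 Hz.
52 Hz mod fs = 20 Hz.
20 Hz > fs/2 = 16 Hz, folds to fs − 20 Hz = 12 Hz.
68 Hz mod fs = 4 Hz.
4 Hz ≤ fs/2 = 16 Hz, appears at 4 Hz.
90 Hz mod fs = 26 Hz.
26 Hz > fs/2 = 16 Hz, folds to fs − 26 Hz = 6 Hz.
70 Hz and 90 Hz both map to 6 Hz.

6 Hz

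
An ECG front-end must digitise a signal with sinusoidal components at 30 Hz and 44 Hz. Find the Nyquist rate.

88 Hz

Highest-frequency component: 44 Hz.
Nyquist rate = 2 × 44 Hz = 88 Hz.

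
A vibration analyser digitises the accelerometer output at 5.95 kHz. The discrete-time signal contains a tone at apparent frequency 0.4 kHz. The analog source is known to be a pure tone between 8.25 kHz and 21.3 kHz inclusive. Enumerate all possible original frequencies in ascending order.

Frequencies that alias to 0.4 kHz are k·fs ± 0.4 kHz for integer k ≥ 0.
k=0: 0.4 kHz.
k=1: 5.55 kHz, 6.35 kHz.
k=2: 11.5 kHz, 12.3 kHz.
k=3: 17.45 kHz, 18.25 kHz.
k=4: 23.4 kHz, 24.2 kHz.
Within [8.25 kHz, 21.3 kHz]: 11.5 kHz, 12.3 kHz, 17.45 kHz, 18.25 kHz.

11.5 kHz, 12.3 kHz, 17.45 kHz, 18.25 kHz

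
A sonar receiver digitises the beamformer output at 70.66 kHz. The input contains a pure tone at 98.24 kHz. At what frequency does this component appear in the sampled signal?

98.24 kHz mod fs = 27.58 kHz.
27.58 kHz ≤ fs/2 = 35.33 kHz, appears at 27.58 kHz.

27.58 kHz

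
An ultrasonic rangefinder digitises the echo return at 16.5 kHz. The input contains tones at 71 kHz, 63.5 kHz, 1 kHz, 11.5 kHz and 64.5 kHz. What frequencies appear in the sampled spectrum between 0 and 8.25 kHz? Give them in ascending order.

fs/2 = 8.25 kHz.
71 kHz mod fs = 5 kHz.
5 kHz ≤ fs/2 = 8.25 kHz, appears at 5 kHz.
63.5 kHz mod fs = 14 kHz.
14 kHz > fs/2 = 8.25 kHz, folds to fs − 14 kHz = 2.5 kHz.
1 kHz ≤ fs/2 = 8.25 kHz, passes unchanged.
11.5 kHz > fs/2 = 8.25 kHz, folds to fs − 11.5 kHz = 5 kHz.
64.5 kHz mod fs = 15 kHz.
15 kHz > fs/2 = 8.25 kHz, folds to fs − 15 kHz = 1.5 kHz.
Distinct values: {1 kHz, 1.5 kHz, 2.5 kHz, 5 kHz}.

1 kHz, 1.5 kHz, 2.5 kHz, 5 kHz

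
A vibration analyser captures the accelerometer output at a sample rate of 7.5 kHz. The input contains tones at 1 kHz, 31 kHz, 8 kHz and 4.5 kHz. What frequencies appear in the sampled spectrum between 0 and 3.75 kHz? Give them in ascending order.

0.5 kHz, 1 kHz, 3 kHz

fs/2 = 3.75 kHz.
1 kHz ≤ fs/2 = 3.75 kHz, passes unchanged.
31 kHz mod fs = 1 kHz.
1 kHz ≤ fs/2 = 3.75 kHz, appears at 1 kHz.
8 kHz mod fs = 0.5 kHz.
0.5 kHz ≤ fs/2 = 3.75 kHz, appears at 0.5 kHz.
4.5 kHz > fs/2 = 3.75 kHz, folds to fs − 4.5 kHz = 3 kHz.
Distinct values: {0.5 kHz, 1 kHz, 3 kHz}.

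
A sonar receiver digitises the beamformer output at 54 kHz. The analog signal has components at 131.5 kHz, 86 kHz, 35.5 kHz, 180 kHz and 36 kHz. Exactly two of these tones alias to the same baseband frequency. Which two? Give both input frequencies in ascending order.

fs/2 = 27 kHz.
131.5 kHz mod fs = 23.5 kHz.
23.5 kHz ≤ fs/2 = 27 kHz, appears at 23.5 kHz.
86 kHz mod fs = 32 kHz.
32 kHz > fs/2 = 27 kHz, folds to fs − 32 kHz = 22 kHz.
35.5 kHz > fs/2 = 27 kHz, folds to fs − 35.5 kHz = 18.5 kHz.
180 kHz mod fs = 18 kHz.
18 kHz ≤ fs/2 = 27 kHz, appears at 18 kHz.
36 kHz > fs/2 = 27 kHz, folds to fs − 36 kHz = 18 kHz.
36 kHz and 180 kHz both map to 18 kHz.

36 kHz, 180 kHz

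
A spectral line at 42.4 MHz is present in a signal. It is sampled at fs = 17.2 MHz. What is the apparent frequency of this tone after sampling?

8 MHz

42.4 MHz mod fs = 8 MHz.
8 MHz ≤ fs/2 = 8.6 MHz, appears at 8 MHz.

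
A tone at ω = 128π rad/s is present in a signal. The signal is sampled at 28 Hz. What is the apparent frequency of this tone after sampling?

8 Hz

ω = 128π rad/s → f = ω/(2π) = 64 Hz.
64 Hz mod fs = 8 Hz.
8 Hz ≤ fs/2 = 14 Hz, appears at 8 Hz.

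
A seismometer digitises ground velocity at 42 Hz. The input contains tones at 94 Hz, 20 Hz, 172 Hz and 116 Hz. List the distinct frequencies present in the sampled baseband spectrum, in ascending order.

fs/2 = 21 Hz.
94 Hz mod fs = 10 Hz.
10 Hz ≤ fs/2 = 21 Hz, appears at 10 Hz.
20 Hz ≤ fs/2 = 21 Hz, passes unchanged.
172 Hz mod fs = 4 Hz.
4 Hz ≤ fs/2 = 21 Hz, appears at 4 Hz.
116 Hz mod fs = 32 Hz.
32 Hz > fs/2 = 21 Hz, folds to fs − 32 Hz = 10 Hz.
Distinct values: {4 Hz, 10 Hz, 20 Hz}.

4 Hz, 10 Hz, 20 Hz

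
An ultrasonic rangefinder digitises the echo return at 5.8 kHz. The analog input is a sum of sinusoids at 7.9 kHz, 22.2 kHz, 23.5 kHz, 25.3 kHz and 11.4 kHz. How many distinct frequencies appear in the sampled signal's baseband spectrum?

4

fs/2 = 2.9 kHz.
7.9 kHz mod fs = 2.1 kHz.
2.1 kHz ≤ fs/2 = 2.9 kHz, appears at 2.1 kHz.
22.2 kHz mod fs = 4.8 kHz.
4.8 kHz > fs/2 = 2.9 kHz, folds to fs − 4.8 kHz = 1 kHz.
23.5 kHz mod fs = 0.3 kHz.
0.3 kHz ≤ fs/2 = 2.9 kHz, appears at 0.3 kHz.
25.3 kHz mod fs = 2.1 kHz.
2.1 kHz ≤ fs/2 = 2.9 kHz, appears at 2.1 kHz.
11.4 kHz mod fs = 5.6 kHz.
5.6 kHz > fs/2 = 2.9 kHz, folds to fs − 5.6 kHz = 0.2 kHz.
Distinct values: {0.2 kHz, 0.3 kHz, 1 kHz, 2.1 kHz} → 4.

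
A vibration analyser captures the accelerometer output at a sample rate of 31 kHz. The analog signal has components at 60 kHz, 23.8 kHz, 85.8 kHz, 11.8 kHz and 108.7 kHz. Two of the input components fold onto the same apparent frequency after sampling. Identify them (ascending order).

fs/2 = 15.5 kHz.
60 kHz mod fs = 29 kHz.
29 kHz > fs/2 = 15.5 kHz, folds to fs − 29 kHz = 2 kHz.
23.8 kHz > fs/2 = 15.5 kHz, folds to fs − 23.8 kHz = 7.2 kHz.
85.8 kHz mod fs = 23.8 kHz.
23.8 kHz > fs/2 = 15.5 kHz, folds to fs − 23.8 kHz = 7.2 kHz.
11.8 kHz ≤ fs/2 = 15.5 kHz, passes unchanged.
108.7 kHz mod fs = 15.7 kHz.
15.7 kHz > fs/2 = 15.5 kHz, folds to fs − 15.7 kHz = 15.3 kHz.
23.8 kHz and 85.8 kHz both map to 7.2 kHz.

23.8 kHz, 85.8 kHz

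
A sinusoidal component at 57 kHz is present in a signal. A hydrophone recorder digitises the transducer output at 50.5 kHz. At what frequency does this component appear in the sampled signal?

57 kHz mod fs = 6.5 kHz.
6.5 kHz ≤ fs/2 = 25.25 kHz, appears at 6.5 kHz.

6.5 kHz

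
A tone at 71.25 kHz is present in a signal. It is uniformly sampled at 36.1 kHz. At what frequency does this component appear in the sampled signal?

0.95 kHz

71.25 kHz mod fs = 35.15 kHz.
35.15 kHz > fs/2 = 18.05 kHz, folds to fs − 35.15 kHz = 0.95 kHz.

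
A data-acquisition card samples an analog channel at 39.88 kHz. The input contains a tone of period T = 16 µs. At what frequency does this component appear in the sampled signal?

T = 16 µs → f = 1/T = 62.5 kHz.
62.5 kHz mod fs = 22.62 kHz.
22.62 kHz > fs/2 = 19.94 kHz, folds to fs − 22.62 kHz = 17.26 kHz.

17.26 kHz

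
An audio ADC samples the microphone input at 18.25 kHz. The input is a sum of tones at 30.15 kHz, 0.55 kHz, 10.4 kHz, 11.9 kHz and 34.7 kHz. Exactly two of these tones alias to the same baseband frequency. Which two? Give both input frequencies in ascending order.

11.9 kHz, 30.15 kHz

fs/2 = 9.125 kHz.
30.15 kHz mod fs = 11.9 kHz.
11.9 kHz > fs/2 = 9.125 kHz, folds to fs − 11.9 kHz = 6.35 kHz.
0.55 kHz ≤ fs/2 = 9.125 kHz, passes unchanged.
10.4 kHz > fs/2 = 9.125 kHz, folds to fs − 10.4 kHz = 7.85 kHz.
11.9 kHz > fs/2 = 9.125 kHz, folds to fs − 11.9 kHz = 6.35 kHz.
34.7 kHz mod fs = 16.45 kHz.
16.45 kHz > fs/2 = 9.125 kHz, folds to fs − 16.45 kHz = 1.8 kHz.
11.9 kHz and 30.15 kHz both map to 6.35 kHz.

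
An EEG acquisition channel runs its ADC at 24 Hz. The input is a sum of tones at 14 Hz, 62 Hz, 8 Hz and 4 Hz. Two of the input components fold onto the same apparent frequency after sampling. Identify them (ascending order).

fs/2 = 12 Hz.
14 Hz > fs/2 = 12 Hz, folds to fs − 14 Hz = 10 Hz.
62 Hz mod fs = 14 Hz.
14 Hz > fs/2 = 12 Hz, folds to fs − 14 Hz = 10 Hz.
8 Hz ≤ fs/2 = 12 Hz, passes unchanged.
4 Hz ≤ fs/2 = 12 Hz, passes unchanged.
14 Hz and 62 Hz both map to 10 Hz.

14 Hz, 62 Hz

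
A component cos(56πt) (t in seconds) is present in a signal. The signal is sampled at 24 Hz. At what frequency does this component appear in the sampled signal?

4 Hz

ω = 56π rad/s → f = ω/(2π) = 28 Hz.
28 Hz mod fs = 4 Hz.
4 Hz ≤ fs/2 = 12 Hz, appears at 4 Hz.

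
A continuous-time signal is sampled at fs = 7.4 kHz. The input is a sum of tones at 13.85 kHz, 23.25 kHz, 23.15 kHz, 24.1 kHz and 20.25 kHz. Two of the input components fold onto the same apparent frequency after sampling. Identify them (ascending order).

fs/2 = 3.7 kHz.
13.85 kHz mod fs = 6.45 kHz.
6.45 kHz > fs/2 = 3.7 kHz, folds to fs − 6.45 kHz = 0.95 kHz.
23.25 kHz mod fs = 1.05 kHz.
1.05 kHz ≤ fs/2 = 3.7 kHz, appears at 1.05 kHz.
23.15 kHz mod fs = 0.95 kHz.
0.95 kHz ≤ fs/2 = 3.7 kHz, appears at 0.95 kHz.
24.1 kHz mod fs = 1.9 kHz.
1.9 kHz ≤ fs/2 = 3.7 kHz, appears at 1.9 kHz.
20.25 kHz mod fs = 5.45 kHz.
5.45 kHz > fs/2 = 3.7 kHz, folds to fs − 5.45 kHz = 1.95 kHz.
13.85 kHz and 23.15 kHz both map to 0.95 kHz.

13.85 kHz, 23.15 kHz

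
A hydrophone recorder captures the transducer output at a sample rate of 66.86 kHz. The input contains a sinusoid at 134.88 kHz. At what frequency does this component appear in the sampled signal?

134.88 kHz mod fs = 1.16 kHz.
1.16 kHz ≤ fs/2 = 33.43 kHz, appears at 1.16 kHz.

1.16 kHz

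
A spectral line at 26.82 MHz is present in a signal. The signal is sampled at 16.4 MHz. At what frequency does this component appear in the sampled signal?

5.98 MHz

26.82 MHz mod fs = 10.42 MHz.
10.42 MHz > fs/2 = 8.2 MHz, folds to fs − 10.42 MHz = 5.98 MHz.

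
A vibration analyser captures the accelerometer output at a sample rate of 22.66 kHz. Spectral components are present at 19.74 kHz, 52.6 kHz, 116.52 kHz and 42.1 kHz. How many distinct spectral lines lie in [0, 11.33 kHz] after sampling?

fs/2 = 11.33 kHz.
19.74 kHz > fs/2 = 11.33 kHz, folds to fs − 19.74 kHz = 2.92 kHz.
52.6 kHz mod fs = 7.28 kHz.
7.28 kHz ≤ fs/2 = 11.33 kHz, appears at 7.28 kHz.
116.52 kHz mod fs = 3.22 kHz.
3.22 kHz ≤ fs/2 = 11.33 kHz, appears at 3.22 kHz.
42.1 kHz mod fs = 19.44 kHz.
19.44 kHz > fs/2 = 11.33 kHz, folds to fs − 19.44 kHz = 3.22 kHz.
Distinct values: {2.92 kHz, 3.22 kHz, 7.28 kHz} → 3.

3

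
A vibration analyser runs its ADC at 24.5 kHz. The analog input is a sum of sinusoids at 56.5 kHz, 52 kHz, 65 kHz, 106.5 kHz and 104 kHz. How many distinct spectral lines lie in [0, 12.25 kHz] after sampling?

fs/2 = 12.25 kHz.
56.5 kHz mod fs = 7.5 kHz.
7.5 kHz ≤ fs/2 = 12.25 kHz, appears at 7.5 kHz.
52 kHz mod fs = 3 kHz.
3 kHz ≤ fs/2 = 12.25 kHz, appears at 3 kHz.
65 kHz mod fs = 16 kHz.
16 kHz > fs/2 = 12.25 kHz, folds to fs − 16 kHz = 8.5 kHz.
106.5 kHz mod fs = 8.5 kHz.
8.5 kHz ≤ fs/2 = 12.25 kHz, appears at 8.5 kHz.
104 kHz mod fs = 6 kHz.
6 kHz ≤ fs/2 = 12.25 kHz, appears at 6 kHz.
Distinct values: {3 kHz, 6 kHz, 7.5 kHz, 8.5 kHz} → 4.

4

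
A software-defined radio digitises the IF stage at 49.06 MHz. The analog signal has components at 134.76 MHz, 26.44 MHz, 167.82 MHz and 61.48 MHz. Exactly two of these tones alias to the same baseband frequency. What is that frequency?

12.42 MHz

fs/2 = 24.53 MHz.
134.76 MHz mod fs = 36.64 MHz.
36.64 MHz > fs/2 = 24.53 MHz, folds to fs − 36.64 MHz = 12.42 MHz.
26.44 MHz > fs/2 = 24.53 MHz, folds to fs − 26.44 MHz = 22.62 MHz.
167.82 MHz mod fs = 20.64 MHz.
20.64 MHz ≤ fs/2 = 24.53 MHz, appears at 20.64 MHz.
61.48 MHz mod fs = 12.42 MHz.
12.42 MHz ≤ fs/2 = 24.53 MHz, appears at 12.42 MHz.
61.48 MHz and 134.76 MHz both map to 12.42 MHz.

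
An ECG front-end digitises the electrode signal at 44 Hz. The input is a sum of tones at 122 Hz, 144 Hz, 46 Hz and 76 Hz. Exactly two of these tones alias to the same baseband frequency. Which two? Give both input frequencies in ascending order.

76 Hz, 144 Hz

fs/2 = 22 Hz.
122 Hz mod fs = 34 Hz.
34 Hz > fs/2 = 22 Hz, folds to fs − 34 Hz = 10 Hz.
144 Hz mod fs = 12 Hz.
12 Hz ≤ fs/2 = 22 Hz, appears at 12 Hz.
46 Hz mod fs = 2 Hz.
2 Hz ≤ fs/2 = 22 Hz, appears at 2 Hz.
76 Hz mod fs = 32 Hz.
32 Hz > fs/2 = 22 Hz, folds to fs − 32 Hz = 12 Hz.
76 Hz and 144 Hz both map to 12 Hz.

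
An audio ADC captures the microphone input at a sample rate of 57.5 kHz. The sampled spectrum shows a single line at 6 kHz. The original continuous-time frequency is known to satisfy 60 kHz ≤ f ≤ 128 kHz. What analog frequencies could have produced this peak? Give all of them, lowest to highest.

63.5 kHz, 109 kHz, 121 kHz

Frequencies that alias to 6 kHz are k·fs ± 6 kHz for integer k ≥ 0.
k=0: 6 kHz.
k=1: 51.5 kHz, 63.5 kHz.
k=2: 109 kHz, 121 kHz.
k=3: 166.5 kHz, 178.5 kHz.
Within [60 kHz, 128 kHz]: 63.5 kHz, 109 kHz, 121 kHz.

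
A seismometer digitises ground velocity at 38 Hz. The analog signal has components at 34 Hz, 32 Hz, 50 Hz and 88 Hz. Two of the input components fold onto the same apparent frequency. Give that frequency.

12 Hz

fs/2 = 19 Hz.
34 Hz > fs/2 = 19 Hz, folds to fs − 34 Hz = 4 Hz.
32 Hz > fs/2 = 19 Hz, folds to fs − 32 Hz = 6 Hz.
50 Hz mod fs = 12 Hz.
12 Hz ≤ fs/2 = 19 Hz, appears at 12 Hz.
88 Hz mod fs = 12 Hz.
12 Hz ≤ fs/2 = 19 Hz, appears at 12 Hz.
50 Hz and 88 Hz both map to 12 Hz.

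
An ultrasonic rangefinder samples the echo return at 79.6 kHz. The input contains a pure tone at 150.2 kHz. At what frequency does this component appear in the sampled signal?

9 kHz

150.2 kHz mod fs = 70.6 kHz.
70.6 kHz > fs/2 = 39.8 kHz, folds to fs − 70.6 kHz = 9 kHz.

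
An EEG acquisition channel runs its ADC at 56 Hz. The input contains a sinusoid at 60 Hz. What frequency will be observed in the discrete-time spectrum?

60 Hz mod fs = 4 Hz.
4 Hz ≤ fs/2 = 28 Hz, appears at 4 Hz.

4 Hz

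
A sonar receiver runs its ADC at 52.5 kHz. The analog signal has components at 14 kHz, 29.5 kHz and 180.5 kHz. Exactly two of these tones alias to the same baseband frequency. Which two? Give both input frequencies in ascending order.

fs/2 = 26.25 kHz.
14 kHz ≤ fs/2 = 26.25 kHz, passes unchanged.
29.5 kHz > fs/2 = 26.25 kHz, folds to fs − 29.5 kHz = 23 kHz.
180.5 kHz mod fs = 23 kHz.
23 kHz ≤ fs/2 = 26.25 kHz, appears at 23 kHz.
29.5 kHz and 180.5 kHz both map to 23 kHz.

29.5 kHz, 180.5 kHz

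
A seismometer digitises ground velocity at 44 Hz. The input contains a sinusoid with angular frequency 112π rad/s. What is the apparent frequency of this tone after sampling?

12 Hz

ω = 112π rad/s → f = ω/(2π) = 56 Hz.
56 Hz mod fs = 12 Hz.
12 Hz ≤ fs/2 = 22 Hz, appears at 12 Hz.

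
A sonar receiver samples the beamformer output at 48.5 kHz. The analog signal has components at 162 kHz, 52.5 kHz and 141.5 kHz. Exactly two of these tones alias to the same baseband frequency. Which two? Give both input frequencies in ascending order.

fs/2 = 24.25 kHz.
162 kHz mod fs = 16.5 kHz.
16.5 kHz ≤ fs/2 = 24.25 kHz, appears at 16.5 kHz.
52.5 kHz mod fs = 4 kHz.
4 kHz ≤ fs/2 = 24.25 kHz, appears at 4 kHz.
141.5 kHz mod fs = 44.5 kHz.
44.5 kHz > fs/2 = 24.25 kHz, folds to fs − 44.5 kHz = 4 kHz.
52.5 kHz and 141.5 kHz both map to 4 kHz.

52.5 kHz, 141.5 kHz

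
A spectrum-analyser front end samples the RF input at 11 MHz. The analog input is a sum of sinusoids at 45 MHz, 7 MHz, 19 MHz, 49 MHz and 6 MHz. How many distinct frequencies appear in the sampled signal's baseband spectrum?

4

fs/2 = 5.5 MHz.
45 MHz mod fs = 1 MHz.
1 MHz ≤ fs/2 = 5.5 MHz, appears at 1 MHz.
7 MHz > fs/2 = 5.5 MHz, folds to fs − 7 MHz = 4 MHz.
19 MHz mod fs = 8 MHz.
8 MHz > fs/2 = 5.5 MHz, folds to fs − 8 MHz = 3 MHz.
49 MHz mod fs = 5 MHz.
5 MHz ≤ fs/2 = 5.5 MHz, appears at 5 MHz.
6 MHz > fs/2 = 5.5 MHz, folds to fs − 6 MHz = 5 MHz.
Distinct values: {1 MHz, 3 MHz, 4 MHz, 5 MHz} → 4.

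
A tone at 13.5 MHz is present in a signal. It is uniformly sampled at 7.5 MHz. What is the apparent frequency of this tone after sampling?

1.5 MHz

13.5 MHz mod fs = 6 MHz.
6 MHz > fs/2 = 3.75 MHz, folds to fs − 6 MHz = 1.5 MHz.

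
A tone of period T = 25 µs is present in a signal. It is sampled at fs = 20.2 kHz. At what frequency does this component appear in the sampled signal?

0.4 kHz

T = 25 µs → f = 1/T = 40 kHz.
40 kHz mod fs = 19.8 kHz.
19.8 kHz > fs/2 = 10.1 kHz, folds to fs − 19.8 kHz = 0.4 kHz.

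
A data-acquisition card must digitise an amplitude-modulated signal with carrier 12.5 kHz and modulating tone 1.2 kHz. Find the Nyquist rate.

27.4 kHz

AM sidebands sit at fc ± fm = 11.3 kHz and 13.7 kHz.
Highest-frequency component: 13.7 kHz.
Nyquist rate = 2 × 13.7 kHz = 27.4 kHz.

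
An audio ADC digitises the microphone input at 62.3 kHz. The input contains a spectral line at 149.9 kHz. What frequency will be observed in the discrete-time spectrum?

149.9 kHz mod fs = 25.3 kHz.
25.3 kHz ≤ fs/2 = 31.15 kHz, appears at 25.3 kHz.

25.3 kHz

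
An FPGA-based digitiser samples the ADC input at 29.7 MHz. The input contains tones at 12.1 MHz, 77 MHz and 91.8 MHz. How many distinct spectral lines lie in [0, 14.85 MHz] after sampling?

2

fs/2 = 14.85 MHz.
12.1 MHz ≤ fs/2 = 14.85 MHz, passes unchanged.
77 MHz mod fs = 17.6 MHz.
17.6 MHz > fs/2 = 14.85 MHz, folds to fs − 17.6 MHz = 12.1 MHz.
91.8 MHz mod fs = 2.7 MHz.
2.7 MHz ≤ fs/2 = 14.85 MHz, appears at 2.7 MHz.
Distinct values: {2.7 MHz, 12.1 MHz} → 2.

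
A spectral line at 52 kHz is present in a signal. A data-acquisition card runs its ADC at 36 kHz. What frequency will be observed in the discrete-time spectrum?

16 kHz

52 kHz mod fs = 16 kHz.
16 kHz ≤ fs/2 = 18 kHz, appears at 16 kHz.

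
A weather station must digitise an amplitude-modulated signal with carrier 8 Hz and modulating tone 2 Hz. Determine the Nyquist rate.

20 Hz

AM sidebands sit at fc ± fm = 6 Hz and 10 Hz.
Highest-frequency component: 10 Hz.
Nyquist rate = 2 × 10 Hz = 20 Hz.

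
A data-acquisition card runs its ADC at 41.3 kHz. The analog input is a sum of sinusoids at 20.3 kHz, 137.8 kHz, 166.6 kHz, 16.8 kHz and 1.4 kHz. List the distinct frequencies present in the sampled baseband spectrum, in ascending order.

fs/2 = 20.65 kHz.
20.3 kHz ≤ fs/2 = 20.65 kHz, passes unchanged.
137.8 kHz mod fs = 13.9 kHz.
13.9 kHz ≤ fs/2 = 20.65 kHz, appears at 13.9 kHz.
166.6 kHz mod fs = 1.4 kHz.
1.4 kHz ≤ fs/2 = 20.65 kHz, appears at 1.4 kHz.
16.8 kHz ≤ fs/2 = 20.65 kHz, passes unchanged.
1.4 kHz ≤ fs/2 = 20.65 kHz, passes unchanged.
Distinct values: {1.4 kHz, 13.9 kHz, 16.8 kHz, 20.3 kHz}.

1.4 kHz, 13.9 kHz, 16.8 kHz, 20.3 kHz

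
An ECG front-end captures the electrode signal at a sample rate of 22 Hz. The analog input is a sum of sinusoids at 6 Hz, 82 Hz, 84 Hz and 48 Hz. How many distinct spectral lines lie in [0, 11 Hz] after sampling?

2

fs/2 = 11 Hz.
6 Hz ≤ fs/2 = 11 Hz, passes unchanged.
82 Hz mod fs = 16 Hz.
16 Hz > fs/2 = 11 Hz, folds to fs − 16 Hz = 6 Hz.
84 Hz mod fs = 18 Hz.
18 Hz > fs/2 = 11 Hz, folds to fs − 18 Hz = 4 Hz.
48 Hz mod fs = 4 Hz.
4 Hz ≤ fs/2 = 11 Hz, appears at 4 Hz.
Distinct values: {4 Hz, 6 Hz} → 2.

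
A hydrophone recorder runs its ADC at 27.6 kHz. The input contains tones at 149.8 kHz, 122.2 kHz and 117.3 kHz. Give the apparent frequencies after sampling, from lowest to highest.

fs/2 = 13.8 kHz.
149.8 kHz mod fs = 11.8 kHz.
11.8 kHz ≤ fs/2 = 13.8 kHz, appears at 11.8 kHz.
122.2 kHz mod fs = 11.8 kHz.
11.8 kHz ≤ fs/2 = 13.8 kHz, appears at 11.8 kHz.
117.3 kHz mod fs = 6.9 kHz.
6.9 kHz ≤ fs/2 = 13.8 kHz, appears at 6.9 kHz.
Distinct values: {6.9 kHz, 11.8 kHz}.

6.9 kHz, 11.8 kHz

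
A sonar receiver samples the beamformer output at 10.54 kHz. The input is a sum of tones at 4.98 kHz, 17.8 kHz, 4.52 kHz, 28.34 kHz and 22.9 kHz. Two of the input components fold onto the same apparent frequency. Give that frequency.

3.28 kHz

fs/2 = 5.27 kHz.
4.98 kHz ≤ fs/2 = 5.27 kHz, passes unchanged.
17.8 kHz mod fs = 7.26 kHz.
7.26 kHz > fs/2 = 5.27 kHz, folds to fs − 7.26 kHz = 3.28 kHz.
4.52 kHz ≤ fs/2 = 5.27 kHz, passes unchanged.
28.34 kHz mod fs = 7.26 kHz.
7.26 kHz > fs/2 = 5.27 kHz, folds to fs − 7.26 kHz = 3.28 kHz.
22.9 kHz mod fs = 1.82 kHz.
1.82 kHz ≤ fs/2 = 5.27 kHz, appears at 1.82 kHz.
17.8 kHz and 28.34 kHz both map to 3.28 kHz.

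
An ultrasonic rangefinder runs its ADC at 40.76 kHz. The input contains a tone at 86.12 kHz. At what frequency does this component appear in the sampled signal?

86.12 kHz mod fs = 4.6 kHz.
4.6 kHz ≤ fs/2 = 20.38 kHz, appears at 4.6 kHz.

4.6 kHz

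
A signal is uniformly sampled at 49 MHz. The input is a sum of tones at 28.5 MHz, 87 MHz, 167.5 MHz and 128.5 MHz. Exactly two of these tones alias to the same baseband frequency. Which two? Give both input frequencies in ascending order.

28.5 MHz, 167.5 MHz

fs/2 = 24.5 MHz.
28.5 MHz > fs/2 = 24.5 MHz, folds to fs − 28.5 MHz = 20.5 MHz.
87 MHz mod fs = 38 MHz.
38 MHz > fs/2 = 24.5 MHz, folds to fs − 38 MHz = 11 MHz.
167.5 MHz mod fs = 20.5 MHz.
20.5 MHz ≤ fs/2 = 24.5 MHz, appears at 20.5 MHz.
128.5 MHz mod fs = 30.5 MHz.
30.5 MHz > fs/2 = 24.5 MHz, folds to fs − 30.5 MHz = 18.5 MHz.
28.5 MHz and 167.5 MHz both map to 20.5 MHz.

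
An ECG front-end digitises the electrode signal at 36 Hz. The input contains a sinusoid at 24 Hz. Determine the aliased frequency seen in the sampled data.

12 Hz

24 Hz > fs/2 = 18 Hz, folds to fs − 24 Hz = 12 Hz.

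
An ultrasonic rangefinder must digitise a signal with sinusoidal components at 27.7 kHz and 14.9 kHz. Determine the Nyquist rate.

55.4 kHz

Highest-frequency component: 27.7 kHz.
Nyquist rate = 2 × 27.7 kHz = 55.4 kHz.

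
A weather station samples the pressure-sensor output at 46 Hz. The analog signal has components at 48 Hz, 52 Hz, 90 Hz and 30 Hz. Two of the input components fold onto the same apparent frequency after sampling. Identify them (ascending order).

48 Hz, 90 Hz

fs/2 = 23 Hz.
48 Hz mod fs = 2 Hz.
2 Hz ≤ fs/2 = 23 Hz, appears at 2 Hz.
52 Hz mod fs = 6 Hz.
6 Hz ≤ fs/2 = 23 Hz, appears at 6 Hz.
90 Hz mod fs = 44 Hz.
44 Hz > fs/2 = 23 Hz, folds to fs − 44 Hz = 2 Hz.
30 Hz > fs/2 = 23 Hz, folds to fs − 30 Hz = 16 Hz.
48 Hz and 90 Hz both map to 2 Hz.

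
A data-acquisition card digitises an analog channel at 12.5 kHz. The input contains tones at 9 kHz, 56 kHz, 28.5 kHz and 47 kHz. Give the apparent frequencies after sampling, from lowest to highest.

3 kHz, 3.5 kHz, 6 kHz

fs/2 = 6.25 kHz.
9 kHz > fs/2 = 6.25 kHz, folds to fs − 9 kHz = 3.5 kHz.
56 kHz mod fs = 6 kHz.
6 kHz ≤ fs/2 = 6.25 kHz, appears at 6 kHz.
28.5 kHz mod fs = 3.5 kHz.
3.5 kHz ≤ fs/2 = 6.25 kHz, appears at 3.5 kHz.
47 kHz mod fs = 9.5 kHz.
9.5 kHz > fs/2 = 6.25 kHz, folds to fs − 9.5 kHz = 3 kHz.
Distinct values: {3 kHz, 3.5 kHz, 6 kHz}.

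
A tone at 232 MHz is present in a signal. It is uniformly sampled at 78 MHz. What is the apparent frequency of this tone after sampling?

232 MHz mod fs = 76 MHz.
76 MHz > fs/2 = 39 MHz, folds to fs − 76 MHz = 2 MHz.

2 MHz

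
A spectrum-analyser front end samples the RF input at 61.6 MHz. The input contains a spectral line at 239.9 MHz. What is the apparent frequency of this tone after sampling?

239.9 MHz mod fs = 55.1 MHz.
55.1 MHz > fs/2 = 30.8 MHz, folds to fs − 55.1 MHz = 6.5 MHz.

6.5 MHz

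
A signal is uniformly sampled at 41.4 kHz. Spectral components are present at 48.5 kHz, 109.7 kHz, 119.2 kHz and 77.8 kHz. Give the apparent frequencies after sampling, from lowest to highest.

5 kHz, 7.1 kHz, 14.5 kHz

fs/2 = 20.7 kHz.
48.5 kHz mod fs = 7.1 kHz.
7.1 kHz ≤ fs/2 = 20.7 kHz, appears at 7.1 kHz.
109.7 kHz mod fs = 26.9 kHz.
26.9 kHz > fs/2 = 20.7 kHz, folds to fs − 26.9 kHz = 14.5 kHz.
119.2 kHz mod fs = 36.4 kHz.
36.4 kHz > fs/2 = 20.7 kHz, folds to fs − 36.4 kHz = 5 kHz.
77.8 kHz mod fs = 36.4 kHz.
36.4 kHz > fs/2 = 20.7 kHz, folds to fs − 36.4 kHz = 5 kHz.
Distinct values: {5 kHz, 7.1 kHz, 14.5 kHz}.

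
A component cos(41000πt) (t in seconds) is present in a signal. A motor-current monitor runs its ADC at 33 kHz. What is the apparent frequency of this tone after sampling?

12.5 kHz

ω = 41000π rad/s → f = ω/(2π) = 20500 Hz = 20.5 kHz.
20.5 kHz > fs/2 = 16.5 kHz, folds to fs − 20.5 kHz = 12.5 kHz.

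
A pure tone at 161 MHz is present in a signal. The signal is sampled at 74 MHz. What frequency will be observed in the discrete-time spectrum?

161 MHz mod fs = 13 MHz.
13 MHz ≤ fs/2 = 37 MHz, appears at 13 MHz.

13 MHz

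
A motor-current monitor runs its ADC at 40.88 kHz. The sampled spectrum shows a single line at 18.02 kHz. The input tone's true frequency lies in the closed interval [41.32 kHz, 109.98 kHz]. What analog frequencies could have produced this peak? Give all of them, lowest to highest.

58.9 kHz, 63.74 kHz, 99.78 kHz, 104.62 kHz

Frequencies that alias to 18.02 kHz are k·fs ± 18.02 kHz for integer k ≥ 0.
k=0: 18.02 kHz.
k=1: 22.86 kHz, 58.9 kHz.
k=2: 63.74 kHz, 99.78 kHz.
k=3: 104.62 kHz, 140.66 kHz.
k=4: 145.5 kHz, 181.54 kHz.
Within [41.32 kHz, 109.98 kHz]: 58.9 kHz, 63.74 kHz, 99.78 kHz, 104.62 kHz.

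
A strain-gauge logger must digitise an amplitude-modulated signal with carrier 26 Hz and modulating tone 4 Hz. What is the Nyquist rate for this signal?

AM sidebands sit at fc ± fm = 22 Hz and 30 Hz.
Highest-frequency component: 30 Hz.
Nyquist rate = 2 × 30 Hz = 60 Hz.

60 Hz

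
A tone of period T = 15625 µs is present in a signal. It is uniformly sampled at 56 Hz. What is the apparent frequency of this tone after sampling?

T = 15625 µs → f = 1/T = 64 Hz.
64 Hz mod fs = 8 Hz.
8 Hz ≤ fs/2 = 28 Hz, appears at 8 Hz.

8 Hz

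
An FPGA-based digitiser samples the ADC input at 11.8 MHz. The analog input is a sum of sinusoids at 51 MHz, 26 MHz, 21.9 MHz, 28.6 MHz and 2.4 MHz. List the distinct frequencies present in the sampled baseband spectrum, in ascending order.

1.7 MHz, 2.4 MHz, 3.8 MHz, 5 MHz

fs/2 = 5.9 MHz.
51 MHz mod fs = 3.8 MHz.
3.8 MHz ≤ fs/2 = 5.9 MHz, appears at 3.8 MHz.
26 MHz mod fs = 2.4 MHz.
2.4 MHz ≤ fs/2 = 5.9 MHz, appears at 2.4 MHz.
21.9 MHz mod fs = 10.1 MHz.
10.1 MHz > fs/2 = 5.9 MHz, folds to fs − 10.1 MHz = 1.7 MHz.
28.6 MHz mod fs = 5 MHz.
5 MHz ≤ fs/2 = 5.9 MHz, appears at 5 MHz.
2.4 MHz ≤ fs/2 = 5.9 MHz, passes unchanged.
Distinct values: {1.7 MHz, 2.4 MHz, 3.8 MHz, 5 MHz}.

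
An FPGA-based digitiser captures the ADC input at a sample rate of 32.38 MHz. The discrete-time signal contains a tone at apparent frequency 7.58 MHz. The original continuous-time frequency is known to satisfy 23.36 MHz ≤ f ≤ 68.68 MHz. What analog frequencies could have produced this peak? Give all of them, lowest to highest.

24.8 MHz, 39.96 MHz, 57.18 MHz

Frequencies that alias to 7.58 MHz are k·fs ± 7.58 MHz for integer k ≥ 0.
k=0: 7.58 MHz.
k=1: 24.8 MHz, 39.96 MHz.
k=2: 57.18 MHz, 72.34 MHz.
k=3: 89.56 MHz, 104.72 MHz.
Within [23.36 MHz, 68.68 MHz]: 24.8 MHz, 39.96 MHz, 57.18 MHz.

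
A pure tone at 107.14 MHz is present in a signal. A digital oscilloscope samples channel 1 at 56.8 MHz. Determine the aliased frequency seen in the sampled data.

107.14 MHz mod fs = 50.34 MHz.
50.34 MHz > fs/2 = 28.4 MHz, folds to fs − 50.34 MHz = 6.46 MHz.

6.46 MHz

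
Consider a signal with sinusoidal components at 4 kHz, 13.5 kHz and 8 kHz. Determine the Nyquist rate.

27 kHz

Highest-frequency component: 13.5 kHz.
Nyquist rate = 2 × 13.5 kHz = 27 kHz.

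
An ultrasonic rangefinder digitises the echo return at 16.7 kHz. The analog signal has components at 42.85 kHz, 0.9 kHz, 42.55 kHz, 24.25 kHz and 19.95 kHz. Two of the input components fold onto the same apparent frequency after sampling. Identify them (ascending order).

fs/2 = 8.35 kHz.
42.85 kHz mod fs = 9.45 kHz.
9.45 kHz > fs/2 = 8.35 kHz, folds to fs − 9.45 kHz = 7.25 kHz.
0.9 kHz ≤ fs/2 = 8.35 kHz, passes unchanged.
42.55 kHz mod fs = 9.15 kHz.
9.15 kHz > fs/2 = 8.35 kHz, folds to fs − 9.15 kHz = 7.55 kHz.
24.25 kHz mod fs = 7.55 kHz.
7.55 kHz ≤ fs/2 = 8.35 kHz, appears at 7.55 kHz.
19.95 kHz mod fs = 3.25 kHz.
3.25 kHz ≤ fs/2 = 8.35 kHz, appears at 3.25 kHz.
24.25 kHz and 42.55 kHz both map to 7.55 kHz.

24.25 kHz, 42.55 kHz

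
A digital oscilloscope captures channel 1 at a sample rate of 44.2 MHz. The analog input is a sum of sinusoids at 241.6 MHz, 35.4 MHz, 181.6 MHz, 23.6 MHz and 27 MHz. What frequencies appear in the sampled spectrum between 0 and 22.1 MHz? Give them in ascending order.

fs/2 = 22.1 MHz.
241.6 MHz mod fs = 20.6 MHz.
20.6 MHz ≤ fs/2 = 22.1 MHz, appears at 20.6 MHz.
35.4 MHz > fs/2 = 22.1 MHz, folds to fs − 35.4 MHz = 8.8 MHz.
181.6 MHz mod fs = 4.8 MHz.
4.8 MHz ≤ fs/2 = 22.1 MHz, appears at 4.8 MHz.
23.6 MHz > fs/2 = 22.1 MHz, folds to fs − 23.6 MHz = 20.6 MHz.
27 MHz > fs/2 = 22.1 MHz, folds to fs − 27 MHz = 17.2 MHz.
Distinct values: {4.8 MHz, 8.8 MHz, 17.2 MHz, 20.6 MHz}.

4.8 MHz, 8.8 MHz, 17.2 MHz, 20.6 MHz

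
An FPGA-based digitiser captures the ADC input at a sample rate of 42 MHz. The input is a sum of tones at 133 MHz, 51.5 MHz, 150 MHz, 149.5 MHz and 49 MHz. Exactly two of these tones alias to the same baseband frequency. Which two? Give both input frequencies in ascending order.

fs/2 = 21 MHz.
133 MHz mod fs = 7 MHz.
7 MHz ≤ fs/2 = 21 MHz, appears at 7 MHz.
51.5 MHz mod fs = 9.5 MHz.
9.5 MHz ≤ fs/2 = 21 MHz, appears at 9.5 MHz.
150 MHz mod fs = 24 MHz.
24 MHz > fs/2 = 21 MHz, folds to fs − 24 MHz = 18 MHz.
149.5 MHz mod fs = 23.5 MHz.
23.5 MHz > fs/2 = 21 MHz, folds to fs − 23.5 MHz = 18.5 MHz.
49 MHz mod fs = 7 MHz.
7 MHz ≤ fs/2 = 21 MHz, appears at 7 MHz.
49 MHz and 133 MHz both map to 7 MHz.

49 MHz, 133 MHz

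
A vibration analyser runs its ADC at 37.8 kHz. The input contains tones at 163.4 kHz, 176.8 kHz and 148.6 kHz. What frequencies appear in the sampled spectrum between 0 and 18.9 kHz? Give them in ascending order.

fs/2 = 18.9 kHz.
163.4 kHz mod fs = 12.2 kHz.
12.2 kHz ≤ fs/2 = 18.9 kHz, appears at 12.2 kHz.
176.8 kHz mod fs = 25.6 kHz.
25.6 kHz > fs/2 = 18.9 kHz, folds to fs − 25.6 kHz = 12.2 kHz.
148.6 kHz mod fs = 35.2 kHz.
35.2 kHz > fs/2 = 18.9 kHz, folds to fs − 35.2 kHz = 2.6 kHz.
Distinct values: {2.6 kHz, 12.2 kHz}.

2.6 kHz, 12.2 kHz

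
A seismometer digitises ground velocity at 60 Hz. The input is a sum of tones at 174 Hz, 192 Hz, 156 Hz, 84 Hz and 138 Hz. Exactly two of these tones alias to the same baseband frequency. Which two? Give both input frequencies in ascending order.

84 Hz, 156 Hz

fs/2 = 30 Hz.
174 Hz mod fs = 54 Hz.
54 Hz > fs/2 = 30 Hz, folds to fs − 54 Hz = 6 Hz.
192 Hz mod fs = 12 Hz.
12 Hz ≤ fs/2 = 30 Hz, appears at 12 Hz.
156 Hz mod fs = 36 Hz.
36 Hz > fs/2 = 30 Hz, folds to fs − 36 Hz = 24 Hz.
84 Hz mod fs = 24 Hz.
24 Hz ≤ fs/2 = 30 Hz, appears at 24 Hz.
138 Hz mod fs = 18 Hz.
18 Hz ≤ fs/2 = 30 Hz, appears at 18 Hz.
84 Hz and 156 Hz both map to 24 Hz.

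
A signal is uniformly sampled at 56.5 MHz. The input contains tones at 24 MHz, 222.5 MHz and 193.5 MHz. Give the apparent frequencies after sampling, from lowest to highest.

fs/2 = 28.25 MHz.
24 MHz ≤ fs/2 = 28.25 MHz, passes unchanged.
222.5 MHz mod fs = 53 MHz.
53 MHz > fs/2 = 28.25 MHz, folds to fs − 53 MHz = 3.5 MHz.
193.5 MHz mod fs = 24 MHz.
24 MHz ≤ fs/2 = 28.25 MHz, appears at 24 MHz.
Distinct values: {3.5 MHz, 24 MHz}.

3.5 MHz, 24 MHz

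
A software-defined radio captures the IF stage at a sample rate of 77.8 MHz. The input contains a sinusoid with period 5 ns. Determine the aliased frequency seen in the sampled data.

T = 5 ns → f = 1/T = 200 MHz.
200 MHz mod fs = 44.4 MHz.
44.4 MHz > fs/2 = 38.9 MHz, folds to fs − 44.4 MHz = 33.4 MHz.

33.4 MHz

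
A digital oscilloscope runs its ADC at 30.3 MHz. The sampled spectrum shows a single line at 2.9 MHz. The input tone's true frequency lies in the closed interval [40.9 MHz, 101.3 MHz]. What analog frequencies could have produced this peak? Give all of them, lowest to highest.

57.7 MHz, 63.5 MHz, 88 MHz, 93.8 MHz

Frequencies that alias to 2.9 MHz are k·fs ± 2.9 MHz for integer k ≥ 0.
k=0: 2.9 MHz.
k=1: 27.4 MHz, 33.2 MHz.
k=2: 57.7 MHz, 63.5 MHz.
k=3: 88 MHz, 93.8 MHz.
k=4: 118.3 MHz, 124.1 MHz.
Within [40.9 MHz, 101.3 MHz]: 57.7 MHz, 63.5 MHz, 88 MHz, 93.8 MHz.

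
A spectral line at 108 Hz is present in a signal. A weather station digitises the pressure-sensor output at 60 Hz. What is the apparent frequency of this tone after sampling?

12 Hz

108 Hz mod fs = 48 Hz.
48 Hz > fs/2 = 30 Hz, folds to fs − 48 Hz = 12 Hz.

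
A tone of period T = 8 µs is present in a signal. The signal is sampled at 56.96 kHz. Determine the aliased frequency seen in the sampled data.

T = 8 µs → f = 1/T = 125 kHz.
125 kHz mod fs = 11.08 kHz.
11.08 kHz ≤ fs/2 = 28.48 kHz, appears at 11.08 kHz.

11.08 kHz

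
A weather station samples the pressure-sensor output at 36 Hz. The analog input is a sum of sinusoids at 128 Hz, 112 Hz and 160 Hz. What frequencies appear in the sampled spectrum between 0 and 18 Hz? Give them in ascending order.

4 Hz, 16 Hz

fs/2 = 18 Hz.
128 Hz mod fs = 20 Hz.
20 Hz > fs/2 = 18 Hz, folds to fs − 20 Hz = 16 Hz.
112 Hz mod fs = 4 Hz.
4 Hz ≤ fs/2 = 18 Hz, appears at 4 Hz.
160 Hz mod fs = 16 Hz.
16 Hz ≤ fs/2 = 18 Hz, appears at 16 Hz.
Distinct values: {4 Hz, 16 Hz}.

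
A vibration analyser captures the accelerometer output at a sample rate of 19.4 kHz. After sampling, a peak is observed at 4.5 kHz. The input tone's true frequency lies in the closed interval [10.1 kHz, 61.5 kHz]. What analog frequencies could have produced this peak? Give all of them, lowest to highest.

14.9 kHz, 23.9 kHz, 34.3 kHz, 43.3 kHz, 53.7 kHz

Frequencies that alias to 4.5 kHz are k·fs ± 4.5 kHz for integer k ≥ 0.
k=0: 4.5 kHz.
k=1: 14.9 kHz, 23.9 kHz.
k=2: 34.3 kHz, 43.3 kHz.
k=3: 53.7 kHz, 62.7 kHz.
k=4: 73.1 kHz, 82.1 kHz.
Within [10.1 kHz, 61.5 kHz]: 14.9 kHz, 23.9 kHz, 34.3 kHz, 43.3 kHz, 53.7 kHz.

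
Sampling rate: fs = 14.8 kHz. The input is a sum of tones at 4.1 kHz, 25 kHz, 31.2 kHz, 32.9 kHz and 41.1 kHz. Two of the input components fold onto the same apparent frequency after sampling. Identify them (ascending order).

32.9 kHz, 41.1 kHz

fs/2 = 7.4 kHz.
4.1 kHz ≤ fs/2 = 7.4 kHz, passes unchanged.
25 kHz mod fs = 10.2 kHz.
10.2 kHz > fs/2 = 7.4 kHz, folds to fs − 10.2 kHz = 4.6 kHz.
31.2 kHz mod fs = 1.6 kHz.
1.6 kHz ≤ fs/2 = 7.4 kHz, appears at 1.6 kHz.
32.9 kHz mod fs = 3.3 kHz.
3.3 kHz ≤ fs/2 = 7.4 kHz, appears at 3.3 kHz.
41.1 kHz mod fs = 11.5 kHz.
11.5 kHz > fs/2 = 7.4 kHz, folds to fs − 11.5 kHz = 3.3 kHz.
32.9 kHz and 41.1 kHz both map to 3.3 kHz.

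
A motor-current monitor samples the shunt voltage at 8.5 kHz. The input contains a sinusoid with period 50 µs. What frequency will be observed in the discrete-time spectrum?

T = 50 µs → f = 1/T = 20 kHz.
20 kHz mod fs = 3 kHz.
3 kHz ≤ fs/2 = 4.25 kHz, appears at 3 kHz.

3 kHz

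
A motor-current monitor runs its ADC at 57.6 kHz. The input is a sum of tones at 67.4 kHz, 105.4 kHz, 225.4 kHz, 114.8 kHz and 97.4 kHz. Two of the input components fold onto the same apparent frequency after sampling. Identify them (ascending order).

67.4 kHz, 105.4 kHz

fs/2 = 28.8 kHz.
67.4 kHz mod fs = 9.8 kHz.
9.8 kHz ≤ fs/2 = 28.8 kHz, appears at 9.8 kHz.
105.4 kHz mod fs = 47.8 kHz.
47.8 kHz > fs/2 = 28.8 kHz, folds to fs − 47.8 kHz = 9.8 kHz.
225.4 kHz mod fs = 52.6 kHz.
52.6 kHz > fs/2 = 28.8 kHz, folds to fs − 52.6 kHz = 5 kHz.
114.8 kHz mod fs = 57.2 kHz.
57.2 kHz > fs/2 = 28.8 kHz, folds to fs − 57.2 kHz = 0.4 kHz.
97.4 kHz mod fs = 39.8 kHz.
39.8 kHz > fs/2 = 28.8 kHz, folds to fs − 39.8 kHz = 17.8 kHz.
67.4 kHz and 105.4 kHz both map to 9.8 kHz.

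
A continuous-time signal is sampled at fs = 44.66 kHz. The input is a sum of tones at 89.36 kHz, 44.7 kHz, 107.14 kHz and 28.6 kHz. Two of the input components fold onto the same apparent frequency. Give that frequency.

fs/2 = 22.33 kHz.
89.36 kHz mod fs = 0.04 kHz.
0.04 kHz ≤ fs/2 = 22.33 kHz, appears at 0.04 kHz.
44.7 kHz mod fs = 0.04 kHz.
0.04 kHz ≤ fs/2 = 22.33 kHz, appears at 0.04 kHz.
107.14 kHz mod fs = 17.82 kHz.
17.82 kHz ≤ fs/2 = 22.33 kHz, appears at 17.82 kHz.
28.6 kHz > fs/2 = 22.33 kHz, folds to fs − 28.6 kHz = 16.06 kHz.
44.7 kHz and 89.36 kHz both map to 0.04 kHz.

0.04 kHz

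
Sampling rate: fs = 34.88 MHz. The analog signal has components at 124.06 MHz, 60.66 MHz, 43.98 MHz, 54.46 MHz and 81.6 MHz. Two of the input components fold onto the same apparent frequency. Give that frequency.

9.1 MHz

fs/2 = 17.44 MHz.
124.06 MHz mod fs = 19.42 MHz.
19.42 MHz > fs/2 = 17.44 MHz, folds to fs − 19.42 MHz = 15.46 MHz.
60.66 MHz mod fs = 25.78 MHz.
25.78 MHz > fs/2 = 17.44 MHz, folds to fs − 25.78 MHz = 9.1 MHz.
43.98 MHz mod fs = 9.1 MHz.
9.1 MHz ≤ fs/2 = 17.44 MHz, appears at 9.1 MHz.
54.46 MHz mod fs = 19.58 MHz.
19.58 MHz > fs/2 = 17.44 MHz, folds to fs − 19.58 MHz = 15.3 MHz.
81.6 MHz mod fs = 11.84 MHz.
11.84 MHz ≤ fs/2 = 17.44 MHz, appears at 11.84 MHz.
43.98 MHz and 60.66 MHz both map to 9.1 MHz.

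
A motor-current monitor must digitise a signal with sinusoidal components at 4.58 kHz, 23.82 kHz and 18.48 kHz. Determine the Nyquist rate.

Highest-frequency component: 23.82 kHz.
Nyquist rate = 2 × 23.82 kHz = 47.64 kHz.

47.64 kHz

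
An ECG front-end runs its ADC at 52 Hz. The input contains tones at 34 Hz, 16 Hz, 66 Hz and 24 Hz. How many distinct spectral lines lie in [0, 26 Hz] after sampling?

fs/2 = 26 Hz.
34 Hz > fs/2 = 26 Hz, folds to fs − 34 Hz = 18 Hz.
16 Hz ≤ fs/2 = 26 Hz, passes unchanged.
66 Hz mod fs = 14 Hz.
14 Hz ≤ fs/2 = 26 Hz, appears at 14 Hz.
24 Hz ≤ fs/2 = 26 Hz, passes unchanged.
Distinct values: {14 Hz, 16 Hz, 18 Hz, 24 Hz} → 4.

4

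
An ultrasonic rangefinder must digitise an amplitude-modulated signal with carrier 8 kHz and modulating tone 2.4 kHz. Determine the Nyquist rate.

20.8 kHz

AM sidebands sit at fc ± fm = 5.6 kHz and 10.4 kHz.
Highest-frequency component: 10.4 kHz.
Nyquist rate = 2 × 10.4 kHz = 20.8 kHz.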